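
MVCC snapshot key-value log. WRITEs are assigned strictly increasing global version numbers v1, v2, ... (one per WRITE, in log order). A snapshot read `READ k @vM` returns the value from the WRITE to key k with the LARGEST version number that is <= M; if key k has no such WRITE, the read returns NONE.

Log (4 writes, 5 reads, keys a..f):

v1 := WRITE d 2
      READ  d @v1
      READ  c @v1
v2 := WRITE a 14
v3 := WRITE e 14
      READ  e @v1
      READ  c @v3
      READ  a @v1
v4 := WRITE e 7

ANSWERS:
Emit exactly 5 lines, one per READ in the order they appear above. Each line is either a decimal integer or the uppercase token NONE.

v1: WRITE d=2  (d history now [(1, 2)])
READ d @v1: history=[(1, 2)] -> pick v1 -> 2
READ c @v1: history=[] -> no version <= 1 -> NONE
v2: WRITE a=14  (a history now [(2, 14)])
v3: WRITE e=14  (e history now [(3, 14)])
READ e @v1: history=[(3, 14)] -> no version <= 1 -> NONE
READ c @v3: history=[] -> no version <= 3 -> NONE
READ a @v1: history=[(2, 14)] -> no version <= 1 -> NONE
v4: WRITE e=7  (e history now [(3, 14), (4, 7)])

Answer: 2
NONE
NONE
NONE
NONE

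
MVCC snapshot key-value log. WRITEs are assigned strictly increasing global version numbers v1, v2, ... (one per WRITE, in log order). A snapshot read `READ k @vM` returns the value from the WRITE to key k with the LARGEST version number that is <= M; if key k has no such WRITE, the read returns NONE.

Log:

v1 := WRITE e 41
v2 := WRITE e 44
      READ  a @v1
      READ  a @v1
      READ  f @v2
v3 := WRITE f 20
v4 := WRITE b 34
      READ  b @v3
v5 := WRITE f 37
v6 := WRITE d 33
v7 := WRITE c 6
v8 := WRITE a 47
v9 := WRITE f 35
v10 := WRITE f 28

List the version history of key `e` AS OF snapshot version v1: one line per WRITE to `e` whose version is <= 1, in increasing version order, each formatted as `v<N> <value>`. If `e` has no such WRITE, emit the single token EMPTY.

Answer: v1 41

Derivation:
Scan writes for key=e with version <= 1:
  v1 WRITE e 41 -> keep
  v2 WRITE e 44 -> drop (> snap)
  v3 WRITE f 20 -> skip
  v4 WRITE b 34 -> skip
  v5 WRITE f 37 -> skip
  v6 WRITE d 33 -> skip
  v7 WRITE c 6 -> skip
  v8 WRITE a 47 -> skip
  v9 WRITE f 35 -> skip
  v10 WRITE f 28 -> skip
Collected: [(1, 41)]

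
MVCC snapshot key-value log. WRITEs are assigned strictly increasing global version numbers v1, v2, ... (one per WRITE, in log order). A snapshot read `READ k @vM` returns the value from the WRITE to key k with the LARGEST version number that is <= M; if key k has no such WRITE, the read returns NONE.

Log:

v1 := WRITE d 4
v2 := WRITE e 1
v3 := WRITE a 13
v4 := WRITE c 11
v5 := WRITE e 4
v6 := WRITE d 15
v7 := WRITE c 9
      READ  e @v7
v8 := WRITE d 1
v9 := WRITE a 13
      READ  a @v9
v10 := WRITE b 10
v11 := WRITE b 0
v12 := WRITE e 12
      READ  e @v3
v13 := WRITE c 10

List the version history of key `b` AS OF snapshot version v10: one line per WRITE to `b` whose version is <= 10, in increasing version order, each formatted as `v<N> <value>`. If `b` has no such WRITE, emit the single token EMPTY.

Answer: v10 10

Derivation:
Scan writes for key=b with version <= 10:
  v1 WRITE d 4 -> skip
  v2 WRITE e 1 -> skip
  v3 WRITE a 13 -> skip
  v4 WRITE c 11 -> skip
  v5 WRITE e 4 -> skip
  v6 WRITE d 15 -> skip
  v7 WRITE c 9 -> skip
  v8 WRITE d 1 -> skip
  v9 WRITE a 13 -> skip
  v10 WRITE b 10 -> keep
  v11 WRITE b 0 -> drop (> snap)
  v12 WRITE e 12 -> skip
  v13 WRITE c 10 -> skip
Collected: [(10, 10)]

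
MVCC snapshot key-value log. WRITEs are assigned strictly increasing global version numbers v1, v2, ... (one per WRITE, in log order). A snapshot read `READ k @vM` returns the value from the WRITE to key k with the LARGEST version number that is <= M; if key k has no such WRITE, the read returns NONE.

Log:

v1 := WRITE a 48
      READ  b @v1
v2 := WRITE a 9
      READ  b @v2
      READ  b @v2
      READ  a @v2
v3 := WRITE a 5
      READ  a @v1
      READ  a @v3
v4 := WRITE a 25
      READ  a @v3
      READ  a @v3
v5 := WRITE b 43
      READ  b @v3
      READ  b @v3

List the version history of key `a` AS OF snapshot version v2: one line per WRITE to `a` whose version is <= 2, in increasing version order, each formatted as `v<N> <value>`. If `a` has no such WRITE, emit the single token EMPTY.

Answer: v1 48
v2 9

Derivation:
Scan writes for key=a with version <= 2:
  v1 WRITE a 48 -> keep
  v2 WRITE a 9 -> keep
  v3 WRITE a 5 -> drop (> snap)
  v4 WRITE a 25 -> drop (> snap)
  v5 WRITE b 43 -> skip
Collected: [(1, 48), (2, 9)]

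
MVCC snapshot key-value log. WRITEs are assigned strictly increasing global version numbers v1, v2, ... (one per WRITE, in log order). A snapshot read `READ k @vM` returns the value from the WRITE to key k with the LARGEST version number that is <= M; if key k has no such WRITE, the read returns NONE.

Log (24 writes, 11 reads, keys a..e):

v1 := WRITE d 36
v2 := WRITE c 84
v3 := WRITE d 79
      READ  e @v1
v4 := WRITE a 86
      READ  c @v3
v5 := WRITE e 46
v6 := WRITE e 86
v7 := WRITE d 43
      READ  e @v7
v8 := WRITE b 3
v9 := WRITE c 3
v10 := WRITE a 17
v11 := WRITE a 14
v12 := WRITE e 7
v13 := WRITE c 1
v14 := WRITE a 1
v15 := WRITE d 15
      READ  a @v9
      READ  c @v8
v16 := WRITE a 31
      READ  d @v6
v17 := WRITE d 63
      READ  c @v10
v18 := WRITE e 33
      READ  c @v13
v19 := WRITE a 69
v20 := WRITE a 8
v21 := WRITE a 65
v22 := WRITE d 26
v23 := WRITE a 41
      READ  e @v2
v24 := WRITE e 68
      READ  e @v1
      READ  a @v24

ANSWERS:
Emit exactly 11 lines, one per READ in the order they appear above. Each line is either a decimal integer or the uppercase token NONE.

v1: WRITE d=36  (d history now [(1, 36)])
v2: WRITE c=84  (c history now [(2, 84)])
v3: WRITE d=79  (d history now [(1, 36), (3, 79)])
READ e @v1: history=[] -> no version <= 1 -> NONE
v4: WRITE a=86  (a history now [(4, 86)])
READ c @v3: history=[(2, 84)] -> pick v2 -> 84
v5: WRITE e=46  (e history now [(5, 46)])
v6: WRITE e=86  (e history now [(5, 46), (6, 86)])
v7: WRITE d=43  (d history now [(1, 36), (3, 79), (7, 43)])
READ e @v7: history=[(5, 46), (6, 86)] -> pick v6 -> 86
v8: WRITE b=3  (b history now [(8, 3)])
v9: WRITE c=3  (c history now [(2, 84), (9, 3)])
v10: WRITE a=17  (a history now [(4, 86), (10, 17)])
v11: WRITE a=14  (a history now [(4, 86), (10, 17), (11, 14)])
v12: WRITE e=7  (e history now [(5, 46), (6, 86), (12, 7)])
v13: WRITE c=1  (c history now [(2, 84), (9, 3), (13, 1)])
v14: WRITE a=1  (a history now [(4, 86), (10, 17), (11, 14), (14, 1)])
v15: WRITE d=15  (d history now [(1, 36), (3, 79), (7, 43), (15, 15)])
READ a @v9: history=[(4, 86), (10, 17), (11, 14), (14, 1)] -> pick v4 -> 86
READ c @v8: history=[(2, 84), (9, 3), (13, 1)] -> pick v2 -> 84
v16: WRITE a=31  (a history now [(4, 86), (10, 17), (11, 14), (14, 1), (16, 31)])
READ d @v6: history=[(1, 36), (3, 79), (7, 43), (15, 15)] -> pick v3 -> 79
v17: WRITE d=63  (d history now [(1, 36), (3, 79), (7, 43), (15, 15), (17, 63)])
READ c @v10: history=[(2, 84), (9, 3), (13, 1)] -> pick v9 -> 3
v18: WRITE e=33  (e history now [(5, 46), (6, 86), (12, 7), (18, 33)])
READ c @v13: history=[(2, 84), (9, 3), (13, 1)] -> pick v13 -> 1
v19: WRITE a=69  (a history now [(4, 86), (10, 17), (11, 14), (14, 1), (16, 31), (19, 69)])
v20: WRITE a=8  (a history now [(4, 86), (10, 17), (11, 14), (14, 1), (16, 31), (19, 69), (20, 8)])
v21: WRITE a=65  (a history now [(4, 86), (10, 17), (11, 14), (14, 1), (16, 31), (19, 69), (20, 8), (21, 65)])
v22: WRITE d=26  (d history now [(1, 36), (3, 79), (7, 43), (15, 15), (17, 63), (22, 26)])
v23: WRITE a=41  (a history now [(4, 86), (10, 17), (11, 14), (14, 1), (16, 31), (19, 69), (20, 8), (21, 65), (23, 41)])
READ e @v2: history=[(5, 46), (6, 86), (12, 7), (18, 33)] -> no version <= 2 -> NONE
v24: WRITE e=68  (e history now [(5, 46), (6, 86), (12, 7), (18, 33), (24, 68)])
READ e @v1: history=[(5, 46), (6, 86), (12, 7), (18, 33), (24, 68)] -> no version <= 1 -> NONE
READ a @v24: history=[(4, 86), (10, 17), (11, 14), (14, 1), (16, 31), (19, 69), (20, 8), (21, 65), (23, 41)] -> pick v23 -> 41

Answer: NONE
84
86
86
84
79
3
1
NONE
NONE
41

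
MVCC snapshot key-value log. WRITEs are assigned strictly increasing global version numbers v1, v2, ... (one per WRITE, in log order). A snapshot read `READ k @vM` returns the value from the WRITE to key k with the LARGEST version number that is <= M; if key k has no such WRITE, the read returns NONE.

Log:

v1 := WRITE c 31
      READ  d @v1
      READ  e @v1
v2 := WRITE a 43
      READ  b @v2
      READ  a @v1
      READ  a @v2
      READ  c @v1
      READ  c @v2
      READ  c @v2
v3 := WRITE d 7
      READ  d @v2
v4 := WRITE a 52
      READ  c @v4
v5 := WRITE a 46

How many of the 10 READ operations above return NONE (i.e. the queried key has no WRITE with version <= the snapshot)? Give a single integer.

v1: WRITE c=31  (c history now [(1, 31)])
READ d @v1: history=[] -> no version <= 1 -> NONE
READ e @v1: history=[] -> no version <= 1 -> NONE
v2: WRITE a=43  (a history now [(2, 43)])
READ b @v2: history=[] -> no version <= 2 -> NONE
READ a @v1: history=[(2, 43)] -> no version <= 1 -> NONE
READ a @v2: history=[(2, 43)] -> pick v2 -> 43
READ c @v1: history=[(1, 31)] -> pick v1 -> 31
READ c @v2: history=[(1, 31)] -> pick v1 -> 31
READ c @v2: history=[(1, 31)] -> pick v1 -> 31
v3: WRITE d=7  (d history now [(3, 7)])
READ d @v2: history=[(3, 7)] -> no version <= 2 -> NONE
v4: WRITE a=52  (a history now [(2, 43), (4, 52)])
READ c @v4: history=[(1, 31)] -> pick v1 -> 31
v5: WRITE a=46  (a history now [(2, 43), (4, 52), (5, 46)])
Read results in order: ['NONE', 'NONE', 'NONE', 'NONE', '43', '31', '31', '31', 'NONE', '31']
NONE count = 5

Answer: 5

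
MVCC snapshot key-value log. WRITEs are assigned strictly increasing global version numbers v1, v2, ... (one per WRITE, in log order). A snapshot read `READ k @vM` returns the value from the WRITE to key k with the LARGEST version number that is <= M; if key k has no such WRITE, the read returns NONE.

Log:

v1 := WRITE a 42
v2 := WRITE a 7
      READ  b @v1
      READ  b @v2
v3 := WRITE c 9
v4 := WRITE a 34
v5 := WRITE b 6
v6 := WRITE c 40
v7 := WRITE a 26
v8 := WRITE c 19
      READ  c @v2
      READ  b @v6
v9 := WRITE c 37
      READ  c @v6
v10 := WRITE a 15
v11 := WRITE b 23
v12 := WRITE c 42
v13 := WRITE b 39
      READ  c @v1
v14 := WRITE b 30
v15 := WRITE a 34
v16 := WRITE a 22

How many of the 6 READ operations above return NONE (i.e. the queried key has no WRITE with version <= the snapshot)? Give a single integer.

Answer: 4

Derivation:
v1: WRITE a=42  (a history now [(1, 42)])
v2: WRITE a=7  (a history now [(1, 42), (2, 7)])
READ b @v1: history=[] -> no version <= 1 -> NONE
READ b @v2: history=[] -> no version <= 2 -> NONE
v3: WRITE c=9  (c history now [(3, 9)])
v4: WRITE a=34  (a history now [(1, 42), (2, 7), (4, 34)])
v5: WRITE b=6  (b history now [(5, 6)])
v6: WRITE c=40  (c history now [(3, 9), (6, 40)])
v7: WRITE a=26  (a history now [(1, 42), (2, 7), (4, 34), (7, 26)])
v8: WRITE c=19  (c history now [(3, 9), (6, 40), (8, 19)])
READ c @v2: history=[(3, 9), (6, 40), (8, 19)] -> no version <= 2 -> NONE
READ b @v6: history=[(5, 6)] -> pick v5 -> 6
v9: WRITE c=37  (c history now [(3, 9), (6, 40), (8, 19), (9, 37)])
READ c @v6: history=[(3, 9), (6, 40), (8, 19), (9, 37)] -> pick v6 -> 40
v10: WRITE a=15  (a history now [(1, 42), (2, 7), (4, 34), (7, 26), (10, 15)])
v11: WRITE b=23  (b history now [(5, 6), (11, 23)])
v12: WRITE c=42  (c history now [(3, 9), (6, 40), (8, 19), (9, 37), (12, 42)])
v13: WRITE b=39  (b history now [(5, 6), (11, 23), (13, 39)])
READ c @v1: history=[(3, 9), (6, 40), (8, 19), (9, 37), (12, 42)] -> no version <= 1 -> NONE
v14: WRITE b=30  (b history now [(5, 6), (11, 23), (13, 39), (14, 30)])
v15: WRITE a=34  (a history now [(1, 42), (2, 7), (4, 34), (7, 26), (10, 15), (15, 34)])
v16: WRITE a=22  (a history now [(1, 42), (2, 7), (4, 34), (7, 26), (10, 15), (15, 34), (16, 22)])
Read results in order: ['NONE', 'NONE', 'NONE', '6', '40', 'NONE']
NONE count = 4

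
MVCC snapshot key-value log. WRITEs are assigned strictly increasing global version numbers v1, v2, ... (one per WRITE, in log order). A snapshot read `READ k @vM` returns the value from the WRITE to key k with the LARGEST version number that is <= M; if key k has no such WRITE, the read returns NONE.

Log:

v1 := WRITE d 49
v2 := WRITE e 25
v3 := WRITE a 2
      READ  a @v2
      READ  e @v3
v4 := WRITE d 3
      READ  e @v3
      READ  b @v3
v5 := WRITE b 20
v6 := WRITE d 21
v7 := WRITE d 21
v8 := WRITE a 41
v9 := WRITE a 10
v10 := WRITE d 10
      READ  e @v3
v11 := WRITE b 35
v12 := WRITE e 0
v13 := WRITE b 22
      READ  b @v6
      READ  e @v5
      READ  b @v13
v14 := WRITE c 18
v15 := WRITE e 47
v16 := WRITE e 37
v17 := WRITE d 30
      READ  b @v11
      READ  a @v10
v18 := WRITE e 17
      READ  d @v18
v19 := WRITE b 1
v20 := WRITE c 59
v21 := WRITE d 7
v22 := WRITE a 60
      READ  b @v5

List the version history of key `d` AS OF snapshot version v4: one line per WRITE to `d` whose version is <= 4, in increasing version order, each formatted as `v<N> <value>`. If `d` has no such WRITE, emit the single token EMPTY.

Answer: v1 49
v4 3

Derivation:
Scan writes for key=d with version <= 4:
  v1 WRITE d 49 -> keep
  v2 WRITE e 25 -> skip
  v3 WRITE a 2 -> skip
  v4 WRITE d 3 -> keep
  v5 WRITE b 20 -> skip
  v6 WRITE d 21 -> drop (> snap)
  v7 WRITE d 21 -> drop (> snap)
  v8 WRITE a 41 -> skip
  v9 WRITE a 10 -> skip
  v10 WRITE d 10 -> drop (> snap)
  v11 WRITE b 35 -> skip
  v12 WRITE e 0 -> skip
  v13 WRITE b 22 -> skip
  v14 WRITE c 18 -> skip
  v15 WRITE e 47 -> skip
  v16 WRITE e 37 -> skip
  v17 WRITE d 30 -> drop (> snap)
  v18 WRITE e 17 -> skip
  v19 WRITE b 1 -> skip
  v20 WRITE c 59 -> skip
  v21 WRITE d 7 -> drop (> snap)
  v22 WRITE a 60 -> skip
Collected: [(1, 49), (4, 3)]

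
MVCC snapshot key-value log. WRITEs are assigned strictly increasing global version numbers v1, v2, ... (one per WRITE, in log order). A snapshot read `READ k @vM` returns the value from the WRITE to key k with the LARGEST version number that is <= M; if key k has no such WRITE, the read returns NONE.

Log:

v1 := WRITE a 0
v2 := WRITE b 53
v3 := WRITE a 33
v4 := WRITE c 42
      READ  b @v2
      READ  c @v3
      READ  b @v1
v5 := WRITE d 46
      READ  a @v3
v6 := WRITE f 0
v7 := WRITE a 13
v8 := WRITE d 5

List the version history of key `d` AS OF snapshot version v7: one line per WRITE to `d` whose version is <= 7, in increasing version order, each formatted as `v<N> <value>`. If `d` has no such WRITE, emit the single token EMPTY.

Scan writes for key=d with version <= 7:
  v1 WRITE a 0 -> skip
  v2 WRITE b 53 -> skip
  v3 WRITE a 33 -> skip
  v4 WRITE c 42 -> skip
  v5 WRITE d 46 -> keep
  v6 WRITE f 0 -> skip
  v7 WRITE a 13 -> skip
  v8 WRITE d 5 -> drop (> snap)
Collected: [(5, 46)]

Answer: v5 46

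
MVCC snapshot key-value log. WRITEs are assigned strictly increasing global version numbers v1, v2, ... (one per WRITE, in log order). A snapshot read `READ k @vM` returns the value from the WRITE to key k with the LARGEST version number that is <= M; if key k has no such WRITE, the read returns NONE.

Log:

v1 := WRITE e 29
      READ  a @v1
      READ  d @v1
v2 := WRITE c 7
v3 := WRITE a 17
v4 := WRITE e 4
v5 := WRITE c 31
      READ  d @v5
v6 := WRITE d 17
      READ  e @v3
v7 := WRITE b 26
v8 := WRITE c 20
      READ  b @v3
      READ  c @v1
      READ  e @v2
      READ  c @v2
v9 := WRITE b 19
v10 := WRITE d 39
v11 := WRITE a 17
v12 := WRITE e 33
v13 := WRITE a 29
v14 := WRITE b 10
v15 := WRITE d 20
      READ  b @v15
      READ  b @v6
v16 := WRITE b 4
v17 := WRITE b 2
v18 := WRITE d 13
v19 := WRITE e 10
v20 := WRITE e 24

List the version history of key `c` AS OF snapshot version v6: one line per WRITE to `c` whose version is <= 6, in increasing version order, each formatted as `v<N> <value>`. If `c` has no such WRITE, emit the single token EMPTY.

Scan writes for key=c with version <= 6:
  v1 WRITE e 29 -> skip
  v2 WRITE c 7 -> keep
  v3 WRITE a 17 -> skip
  v4 WRITE e 4 -> skip
  v5 WRITE c 31 -> keep
  v6 WRITE d 17 -> skip
  v7 WRITE b 26 -> skip
  v8 WRITE c 20 -> drop (> snap)
  v9 WRITE b 19 -> skip
  v10 WRITE d 39 -> skip
  v11 WRITE a 17 -> skip
  v12 WRITE e 33 -> skip
  v13 WRITE a 29 -> skip
  v14 WRITE b 10 -> skip
  v15 WRITE d 20 -> skip
  v16 WRITE b 4 -> skip
  v17 WRITE b 2 -> skip
  v18 WRITE d 13 -> skip
  v19 WRITE e 10 -> skip
  v20 WRITE e 24 -> skip
Collected: [(2, 7), (5, 31)]

Answer: v2 7
v5 31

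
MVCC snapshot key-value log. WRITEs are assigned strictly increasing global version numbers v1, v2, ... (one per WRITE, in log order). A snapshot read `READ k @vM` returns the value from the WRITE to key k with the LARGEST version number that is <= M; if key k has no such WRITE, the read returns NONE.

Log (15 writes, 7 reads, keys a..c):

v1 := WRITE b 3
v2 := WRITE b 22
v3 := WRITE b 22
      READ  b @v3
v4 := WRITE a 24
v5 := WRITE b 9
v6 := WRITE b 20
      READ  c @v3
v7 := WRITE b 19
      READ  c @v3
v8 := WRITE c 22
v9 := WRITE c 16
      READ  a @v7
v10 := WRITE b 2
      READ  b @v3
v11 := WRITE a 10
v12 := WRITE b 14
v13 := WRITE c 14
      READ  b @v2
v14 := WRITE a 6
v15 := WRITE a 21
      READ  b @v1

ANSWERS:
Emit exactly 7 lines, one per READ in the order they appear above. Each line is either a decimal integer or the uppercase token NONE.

v1: WRITE b=3  (b history now [(1, 3)])
v2: WRITE b=22  (b history now [(1, 3), (2, 22)])
v3: WRITE b=22  (b history now [(1, 3), (2, 22), (3, 22)])
READ b @v3: history=[(1, 3), (2, 22), (3, 22)] -> pick v3 -> 22
v4: WRITE a=24  (a history now [(4, 24)])
v5: WRITE b=9  (b history now [(1, 3), (2, 22), (3, 22), (5, 9)])
v6: WRITE b=20  (b history now [(1, 3), (2, 22), (3, 22), (5, 9), (6, 20)])
READ c @v3: history=[] -> no version <= 3 -> NONE
v7: WRITE b=19  (b history now [(1, 3), (2, 22), (3, 22), (5, 9), (6, 20), (7, 19)])
READ c @v3: history=[] -> no version <= 3 -> NONE
v8: WRITE c=22  (c history now [(8, 22)])
v9: WRITE c=16  (c history now [(8, 22), (9, 16)])
READ a @v7: history=[(4, 24)] -> pick v4 -> 24
v10: WRITE b=2  (b history now [(1, 3), (2, 22), (3, 22), (5, 9), (6, 20), (7, 19), (10, 2)])
READ b @v3: history=[(1, 3), (2, 22), (3, 22), (5, 9), (6, 20), (7, 19), (10, 2)] -> pick v3 -> 22
v11: WRITE a=10  (a history now [(4, 24), (11, 10)])
v12: WRITE b=14  (b history now [(1, 3), (2, 22), (3, 22), (5, 9), (6, 20), (7, 19), (10, 2), (12, 14)])
v13: WRITE c=14  (c history now [(8, 22), (9, 16), (13, 14)])
READ b @v2: history=[(1, 3), (2, 22), (3, 22), (5, 9), (6, 20), (7, 19), (10, 2), (12, 14)] -> pick v2 -> 22
v14: WRITE a=6  (a history now [(4, 24), (11, 10), (14, 6)])
v15: WRITE a=21  (a history now [(4, 24), (11, 10), (14, 6), (15, 21)])
READ b @v1: history=[(1, 3), (2, 22), (3, 22), (5, 9), (6, 20), (7, 19), (10, 2), (12, 14)] -> pick v1 -> 3

Answer: 22
NONE
NONE
24
22
22
3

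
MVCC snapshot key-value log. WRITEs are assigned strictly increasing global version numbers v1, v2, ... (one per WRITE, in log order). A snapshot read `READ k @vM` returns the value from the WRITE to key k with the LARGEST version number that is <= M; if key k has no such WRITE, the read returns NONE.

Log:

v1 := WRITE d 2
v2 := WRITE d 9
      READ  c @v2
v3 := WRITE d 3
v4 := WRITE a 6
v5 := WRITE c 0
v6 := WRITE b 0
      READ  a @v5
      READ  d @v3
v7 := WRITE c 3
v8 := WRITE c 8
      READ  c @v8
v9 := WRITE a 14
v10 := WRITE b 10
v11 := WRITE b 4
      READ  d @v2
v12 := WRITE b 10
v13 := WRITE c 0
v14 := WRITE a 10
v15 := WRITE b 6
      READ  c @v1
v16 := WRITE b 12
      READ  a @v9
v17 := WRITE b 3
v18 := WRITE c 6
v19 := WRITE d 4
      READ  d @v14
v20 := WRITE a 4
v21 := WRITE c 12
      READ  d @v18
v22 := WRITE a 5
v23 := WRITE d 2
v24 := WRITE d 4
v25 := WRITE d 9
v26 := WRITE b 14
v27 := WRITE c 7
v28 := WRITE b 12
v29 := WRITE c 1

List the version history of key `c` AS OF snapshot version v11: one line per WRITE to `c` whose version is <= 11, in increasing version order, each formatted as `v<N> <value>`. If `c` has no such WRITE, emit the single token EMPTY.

Answer: v5 0
v7 3
v8 8

Derivation:
Scan writes for key=c with version <= 11:
  v1 WRITE d 2 -> skip
  v2 WRITE d 9 -> skip
  v3 WRITE d 3 -> skip
  v4 WRITE a 6 -> skip
  v5 WRITE c 0 -> keep
  v6 WRITE b 0 -> skip
  v7 WRITE c 3 -> keep
  v8 WRITE c 8 -> keep
  v9 WRITE a 14 -> skip
  v10 WRITE b 10 -> skip
  v11 WRITE b 4 -> skip
  v12 WRITE b 10 -> skip
  v13 WRITE c 0 -> drop (> snap)
  v14 WRITE a 10 -> skip
  v15 WRITE b 6 -> skip
  v16 WRITE b 12 -> skip
  v17 WRITE b 3 -> skip
  v18 WRITE c 6 -> drop (> snap)
  v19 WRITE d 4 -> skip
  v20 WRITE a 4 -> skip
  v21 WRITE c 12 -> drop (> snap)
  v22 WRITE a 5 -> skip
  v23 WRITE d 2 -> skip
  v24 WRITE d 4 -> skip
  v25 WRITE d 9 -> skip
  v26 WRITE b 14 -> skip
  v27 WRITE c 7 -> drop (> snap)
  v28 WRITE b 12 -> skip
  v29 WRITE c 1 -> drop (> snap)
Collected: [(5, 0), (7, 3), (8, 8)]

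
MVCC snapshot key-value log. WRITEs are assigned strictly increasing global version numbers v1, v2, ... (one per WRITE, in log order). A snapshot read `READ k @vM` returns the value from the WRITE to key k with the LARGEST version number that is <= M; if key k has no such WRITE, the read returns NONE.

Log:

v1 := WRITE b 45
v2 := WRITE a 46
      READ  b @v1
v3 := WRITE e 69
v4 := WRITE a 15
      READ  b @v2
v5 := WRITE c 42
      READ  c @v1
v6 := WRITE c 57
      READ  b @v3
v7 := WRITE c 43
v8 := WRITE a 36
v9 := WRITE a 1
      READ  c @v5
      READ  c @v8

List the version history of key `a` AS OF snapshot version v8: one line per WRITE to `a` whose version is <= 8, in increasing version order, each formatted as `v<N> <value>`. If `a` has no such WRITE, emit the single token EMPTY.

Scan writes for key=a with version <= 8:
  v1 WRITE b 45 -> skip
  v2 WRITE a 46 -> keep
  v3 WRITE e 69 -> skip
  v4 WRITE a 15 -> keep
  v5 WRITE c 42 -> skip
  v6 WRITE c 57 -> skip
  v7 WRITE c 43 -> skip
  v8 WRITE a 36 -> keep
  v9 WRITE a 1 -> drop (> snap)
Collected: [(2, 46), (4, 15), (8, 36)]

Answer: v2 46
v4 15
v8 36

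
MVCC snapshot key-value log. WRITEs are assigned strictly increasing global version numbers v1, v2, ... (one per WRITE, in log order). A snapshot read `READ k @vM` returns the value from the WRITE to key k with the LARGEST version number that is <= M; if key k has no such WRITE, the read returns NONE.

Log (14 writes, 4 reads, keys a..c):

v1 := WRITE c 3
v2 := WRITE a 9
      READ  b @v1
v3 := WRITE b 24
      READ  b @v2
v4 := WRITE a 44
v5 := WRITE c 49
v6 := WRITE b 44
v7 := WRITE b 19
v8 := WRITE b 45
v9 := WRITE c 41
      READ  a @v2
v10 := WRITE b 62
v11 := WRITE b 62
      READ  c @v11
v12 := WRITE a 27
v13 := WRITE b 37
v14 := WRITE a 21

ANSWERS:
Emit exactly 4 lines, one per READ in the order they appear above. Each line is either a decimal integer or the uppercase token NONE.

Answer: NONE
NONE
9
41

Derivation:
v1: WRITE c=3  (c history now [(1, 3)])
v2: WRITE a=9  (a history now [(2, 9)])
READ b @v1: history=[] -> no version <= 1 -> NONE
v3: WRITE b=24  (b history now [(3, 24)])
READ b @v2: history=[(3, 24)] -> no version <= 2 -> NONE
v4: WRITE a=44  (a history now [(2, 9), (4, 44)])
v5: WRITE c=49  (c history now [(1, 3), (5, 49)])
v6: WRITE b=44  (b history now [(3, 24), (6, 44)])
v7: WRITE b=19  (b history now [(3, 24), (6, 44), (7, 19)])
v8: WRITE b=45  (b history now [(3, 24), (6, 44), (7, 19), (8, 45)])
v9: WRITE c=41  (c history now [(1, 3), (5, 49), (9, 41)])
READ a @v2: history=[(2, 9), (4, 44)] -> pick v2 -> 9
v10: WRITE b=62  (b history now [(3, 24), (6, 44), (7, 19), (8, 45), (10, 62)])
v11: WRITE b=62  (b history now [(3, 24), (6, 44), (7, 19), (8, 45), (10, 62), (11, 62)])
READ c @v11: history=[(1, 3), (5, 49), (9, 41)] -> pick v9 -> 41
v12: WRITE a=27  (a history now [(2, 9), (4, 44), (12, 27)])
v13: WRITE b=37  (b history now [(3, 24), (6, 44), (7, 19), (8, 45), (10, 62), (11, 62), (13, 37)])
v14: WRITE a=21  (a history now [(2, 9), (4, 44), (12, 27), (14, 21)])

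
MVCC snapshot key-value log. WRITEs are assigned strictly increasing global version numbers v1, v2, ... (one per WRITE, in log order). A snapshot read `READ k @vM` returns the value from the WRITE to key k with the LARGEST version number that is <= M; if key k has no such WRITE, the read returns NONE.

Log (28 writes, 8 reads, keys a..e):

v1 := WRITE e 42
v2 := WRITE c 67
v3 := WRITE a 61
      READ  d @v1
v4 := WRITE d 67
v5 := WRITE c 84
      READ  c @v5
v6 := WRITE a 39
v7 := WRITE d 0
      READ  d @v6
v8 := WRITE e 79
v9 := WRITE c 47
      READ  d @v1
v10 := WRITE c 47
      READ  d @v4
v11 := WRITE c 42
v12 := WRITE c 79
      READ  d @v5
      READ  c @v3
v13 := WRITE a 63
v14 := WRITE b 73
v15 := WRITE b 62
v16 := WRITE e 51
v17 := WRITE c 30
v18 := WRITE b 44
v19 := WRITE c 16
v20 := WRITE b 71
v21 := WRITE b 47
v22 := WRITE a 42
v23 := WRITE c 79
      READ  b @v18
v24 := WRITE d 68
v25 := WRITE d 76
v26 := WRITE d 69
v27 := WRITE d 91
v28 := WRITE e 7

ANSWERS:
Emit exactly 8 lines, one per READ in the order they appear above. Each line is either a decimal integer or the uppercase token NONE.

v1: WRITE e=42  (e history now [(1, 42)])
v2: WRITE c=67  (c history now [(2, 67)])
v3: WRITE a=61  (a history now [(3, 61)])
READ d @v1: history=[] -> no version <= 1 -> NONE
v4: WRITE d=67  (d history now [(4, 67)])
v5: WRITE c=84  (c history now [(2, 67), (5, 84)])
READ c @v5: history=[(2, 67), (5, 84)] -> pick v5 -> 84
v6: WRITE a=39  (a history now [(3, 61), (6, 39)])
v7: WRITE d=0  (d history now [(4, 67), (7, 0)])
READ d @v6: history=[(4, 67), (7, 0)] -> pick v4 -> 67
v8: WRITE e=79  (e history now [(1, 42), (8, 79)])
v9: WRITE c=47  (c history now [(2, 67), (5, 84), (9, 47)])
READ d @v1: history=[(4, 67), (7, 0)] -> no version <= 1 -> NONE
v10: WRITE c=47  (c history now [(2, 67), (5, 84), (9, 47), (10, 47)])
READ d @v4: history=[(4, 67), (7, 0)] -> pick v4 -> 67
v11: WRITE c=42  (c history now [(2, 67), (5, 84), (9, 47), (10, 47), (11, 42)])
v12: WRITE c=79  (c history now [(2, 67), (5, 84), (9, 47), (10, 47), (11, 42), (12, 79)])
READ d @v5: history=[(4, 67), (7, 0)] -> pick v4 -> 67
READ c @v3: history=[(2, 67), (5, 84), (9, 47), (10, 47), (11, 42), (12, 79)] -> pick v2 -> 67
v13: WRITE a=63  (a history now [(3, 61), (6, 39), (13, 63)])
v14: WRITE b=73  (b history now [(14, 73)])
v15: WRITE b=62  (b history now [(14, 73), (15, 62)])
v16: WRITE e=51  (e history now [(1, 42), (8, 79), (16, 51)])
v17: WRITE c=30  (c history now [(2, 67), (5, 84), (9, 47), (10, 47), (11, 42), (12, 79), (17, 30)])
v18: WRITE b=44  (b history now [(14, 73), (15, 62), (18, 44)])
v19: WRITE c=16  (c history now [(2, 67), (5, 84), (9, 47), (10, 47), (11, 42), (12, 79), (17, 30), (19, 16)])
v20: WRITE b=71  (b history now [(14, 73), (15, 62), (18, 44), (20, 71)])
v21: WRITE b=47  (b history now [(14, 73), (15, 62), (18, 44), (20, 71), (21, 47)])
v22: WRITE a=42  (a history now [(3, 61), (6, 39), (13, 63), (22, 42)])
v23: WRITE c=79  (c history now [(2, 67), (5, 84), (9, 47), (10, 47), (11, 42), (12, 79), (17, 30), (19, 16), (23, 79)])
READ b @v18: history=[(14, 73), (15, 62), (18, 44), (20, 71), (21, 47)] -> pick v18 -> 44
v24: WRITE d=68  (d history now [(4, 67), (7, 0), (24, 68)])
v25: WRITE d=76  (d history now [(4, 67), (7, 0), (24, 68), (25, 76)])
v26: WRITE d=69  (d history now [(4, 67), (7, 0), (24, 68), (25, 76), (26, 69)])
v27: WRITE d=91  (d history now [(4, 67), (7, 0), (24, 68), (25, 76), (26, 69), (27, 91)])
v28: WRITE e=7  (e history now [(1, 42), (8, 79), (16, 51), (28, 7)])

Answer: NONE
84
67
NONE
67
67
67
44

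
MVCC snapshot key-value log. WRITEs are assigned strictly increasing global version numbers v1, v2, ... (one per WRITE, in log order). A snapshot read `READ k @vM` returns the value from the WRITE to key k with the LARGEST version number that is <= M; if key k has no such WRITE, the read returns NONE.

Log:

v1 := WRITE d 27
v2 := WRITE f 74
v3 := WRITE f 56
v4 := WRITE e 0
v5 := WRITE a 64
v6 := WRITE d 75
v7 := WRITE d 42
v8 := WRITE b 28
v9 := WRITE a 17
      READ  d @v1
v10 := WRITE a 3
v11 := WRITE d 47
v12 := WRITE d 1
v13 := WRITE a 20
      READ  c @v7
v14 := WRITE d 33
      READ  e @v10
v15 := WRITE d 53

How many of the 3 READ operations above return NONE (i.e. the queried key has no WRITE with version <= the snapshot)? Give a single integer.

Answer: 1

Derivation:
v1: WRITE d=27  (d history now [(1, 27)])
v2: WRITE f=74  (f history now [(2, 74)])
v3: WRITE f=56  (f history now [(2, 74), (3, 56)])
v4: WRITE e=0  (e history now [(4, 0)])
v5: WRITE a=64  (a history now [(5, 64)])
v6: WRITE d=75  (d history now [(1, 27), (6, 75)])
v7: WRITE d=42  (d history now [(1, 27), (6, 75), (7, 42)])
v8: WRITE b=28  (b history now [(8, 28)])
v9: WRITE a=17  (a history now [(5, 64), (9, 17)])
READ d @v1: history=[(1, 27), (6, 75), (7, 42)] -> pick v1 -> 27
v10: WRITE a=3  (a history now [(5, 64), (9, 17), (10, 3)])
v11: WRITE d=47  (d history now [(1, 27), (6, 75), (7, 42), (11, 47)])
v12: WRITE d=1  (d history now [(1, 27), (6, 75), (7, 42), (11, 47), (12, 1)])
v13: WRITE a=20  (a history now [(5, 64), (9, 17), (10, 3), (13, 20)])
READ c @v7: history=[] -> no version <= 7 -> NONE
v14: WRITE d=33  (d history now [(1, 27), (6, 75), (7, 42), (11, 47), (12, 1), (14, 33)])
READ e @v10: history=[(4, 0)] -> pick v4 -> 0
v15: WRITE d=53  (d history now [(1, 27), (6, 75), (7, 42), (11, 47), (12, 1), (14, 33), (15, 53)])
Read results in order: ['27', 'NONE', '0']
NONE count = 1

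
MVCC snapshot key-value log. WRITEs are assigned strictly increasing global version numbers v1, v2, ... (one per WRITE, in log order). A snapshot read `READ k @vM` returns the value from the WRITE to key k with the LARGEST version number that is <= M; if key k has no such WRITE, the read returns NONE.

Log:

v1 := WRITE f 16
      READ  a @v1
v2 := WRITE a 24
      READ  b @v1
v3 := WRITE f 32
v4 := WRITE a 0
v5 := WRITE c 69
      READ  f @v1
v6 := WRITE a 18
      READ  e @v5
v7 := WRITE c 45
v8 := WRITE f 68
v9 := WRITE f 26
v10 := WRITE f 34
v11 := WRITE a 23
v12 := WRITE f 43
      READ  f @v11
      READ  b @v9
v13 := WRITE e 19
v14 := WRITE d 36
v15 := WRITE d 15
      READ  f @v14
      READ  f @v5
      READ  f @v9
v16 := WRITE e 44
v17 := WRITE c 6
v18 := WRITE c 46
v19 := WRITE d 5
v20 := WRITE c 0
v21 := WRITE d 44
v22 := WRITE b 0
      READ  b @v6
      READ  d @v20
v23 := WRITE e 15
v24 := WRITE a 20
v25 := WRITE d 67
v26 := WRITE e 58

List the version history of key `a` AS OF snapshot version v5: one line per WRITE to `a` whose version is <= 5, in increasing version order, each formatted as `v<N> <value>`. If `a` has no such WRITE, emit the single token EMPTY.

Scan writes for key=a with version <= 5:
  v1 WRITE f 16 -> skip
  v2 WRITE a 24 -> keep
  v3 WRITE f 32 -> skip
  v4 WRITE a 0 -> keep
  v5 WRITE c 69 -> skip
  v6 WRITE a 18 -> drop (> snap)
  v7 WRITE c 45 -> skip
  v8 WRITE f 68 -> skip
  v9 WRITE f 26 -> skip
  v10 WRITE f 34 -> skip
  v11 WRITE a 23 -> drop (> snap)
  v12 WRITE f 43 -> skip
  v13 WRITE e 19 -> skip
  v14 WRITE d 36 -> skip
  v15 WRITE d 15 -> skip
  v16 WRITE e 44 -> skip
  v17 WRITE c 6 -> skip
  v18 WRITE c 46 -> skip
  v19 WRITE d 5 -> skip
  v20 WRITE c 0 -> skip
  v21 WRITE d 44 -> skip
  v22 WRITE b 0 -> skip
  v23 WRITE e 15 -> skip
  v24 WRITE a 20 -> drop (> snap)
  v25 WRITE d 67 -> skip
  v26 WRITE e 58 -> skip
Collected: [(2, 24), (4, 0)]

Answer: v2 24
v4 0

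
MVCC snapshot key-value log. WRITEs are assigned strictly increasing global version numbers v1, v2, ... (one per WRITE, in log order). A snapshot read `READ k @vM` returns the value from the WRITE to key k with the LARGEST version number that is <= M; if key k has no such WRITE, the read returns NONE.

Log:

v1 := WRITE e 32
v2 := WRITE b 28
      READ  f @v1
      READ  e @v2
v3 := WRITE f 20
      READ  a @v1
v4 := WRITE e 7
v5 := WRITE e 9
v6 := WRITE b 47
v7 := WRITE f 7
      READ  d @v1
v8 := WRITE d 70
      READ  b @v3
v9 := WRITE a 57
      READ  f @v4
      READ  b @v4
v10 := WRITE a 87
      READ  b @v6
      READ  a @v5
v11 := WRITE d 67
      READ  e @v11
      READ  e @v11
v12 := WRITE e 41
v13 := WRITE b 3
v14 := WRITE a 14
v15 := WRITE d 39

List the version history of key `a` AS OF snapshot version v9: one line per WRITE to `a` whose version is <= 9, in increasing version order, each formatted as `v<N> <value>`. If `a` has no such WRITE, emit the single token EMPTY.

Answer: v9 57

Derivation:
Scan writes for key=a with version <= 9:
  v1 WRITE e 32 -> skip
  v2 WRITE b 28 -> skip
  v3 WRITE f 20 -> skip
  v4 WRITE e 7 -> skip
  v5 WRITE e 9 -> skip
  v6 WRITE b 47 -> skip
  v7 WRITE f 7 -> skip
  v8 WRITE d 70 -> skip
  v9 WRITE a 57 -> keep
  v10 WRITE a 87 -> drop (> snap)
  v11 WRITE d 67 -> skip
  v12 WRITE e 41 -> skip
  v13 WRITE b 3 -> skip
  v14 WRITE a 14 -> drop (> snap)
  v15 WRITE d 39 -> skip
Collected: [(9, 57)]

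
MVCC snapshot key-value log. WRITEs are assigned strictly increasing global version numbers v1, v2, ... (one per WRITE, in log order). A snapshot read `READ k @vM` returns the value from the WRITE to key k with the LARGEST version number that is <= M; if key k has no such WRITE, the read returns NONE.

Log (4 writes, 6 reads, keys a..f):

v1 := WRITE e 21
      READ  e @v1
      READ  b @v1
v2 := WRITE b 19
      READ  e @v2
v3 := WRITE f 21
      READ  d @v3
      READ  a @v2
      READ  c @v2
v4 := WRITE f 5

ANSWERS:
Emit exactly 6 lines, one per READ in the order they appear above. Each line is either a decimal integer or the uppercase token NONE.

v1: WRITE e=21  (e history now [(1, 21)])
READ e @v1: history=[(1, 21)] -> pick v1 -> 21
READ b @v1: history=[] -> no version <= 1 -> NONE
v2: WRITE b=19  (b history now [(2, 19)])
READ e @v2: history=[(1, 21)] -> pick v1 -> 21
v3: WRITE f=21  (f history now [(3, 21)])
READ d @v3: history=[] -> no version <= 3 -> NONE
READ a @v2: history=[] -> no version <= 2 -> NONE
READ c @v2: history=[] -> no version <= 2 -> NONE
v4: WRITE f=5  (f history now [(3, 21), (4, 5)])

Answer: 21
NONE
21
NONE
NONE
NONE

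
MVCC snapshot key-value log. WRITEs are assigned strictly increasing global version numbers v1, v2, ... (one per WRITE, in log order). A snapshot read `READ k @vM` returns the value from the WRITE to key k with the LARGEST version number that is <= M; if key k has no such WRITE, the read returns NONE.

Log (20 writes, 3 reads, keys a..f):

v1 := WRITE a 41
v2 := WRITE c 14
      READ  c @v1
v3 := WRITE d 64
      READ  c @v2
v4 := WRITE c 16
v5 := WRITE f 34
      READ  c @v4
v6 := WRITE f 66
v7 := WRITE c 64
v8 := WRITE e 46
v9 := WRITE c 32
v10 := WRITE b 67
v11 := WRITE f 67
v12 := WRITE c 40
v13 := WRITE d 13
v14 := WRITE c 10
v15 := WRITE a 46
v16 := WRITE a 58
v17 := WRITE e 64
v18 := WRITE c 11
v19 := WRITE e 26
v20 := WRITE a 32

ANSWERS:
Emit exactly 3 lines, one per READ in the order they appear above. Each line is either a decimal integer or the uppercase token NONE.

Answer: NONE
14
16

Derivation:
v1: WRITE a=41  (a history now [(1, 41)])
v2: WRITE c=14  (c history now [(2, 14)])
READ c @v1: history=[(2, 14)] -> no version <= 1 -> NONE
v3: WRITE d=64  (d history now [(3, 64)])
READ c @v2: history=[(2, 14)] -> pick v2 -> 14
v4: WRITE c=16  (c history now [(2, 14), (4, 16)])
v5: WRITE f=34  (f history now [(5, 34)])
READ c @v4: history=[(2, 14), (4, 16)] -> pick v4 -> 16
v6: WRITE f=66  (f history now [(5, 34), (6, 66)])
v7: WRITE c=64  (c history now [(2, 14), (4, 16), (7, 64)])
v8: WRITE e=46  (e history now [(8, 46)])
v9: WRITE c=32  (c history now [(2, 14), (4, 16), (7, 64), (9, 32)])
v10: WRITE b=67  (b history now [(10, 67)])
v11: WRITE f=67  (f history now [(5, 34), (6, 66), (11, 67)])
v12: WRITE c=40  (c history now [(2, 14), (4, 16), (7, 64), (9, 32), (12, 40)])
v13: WRITE d=13  (d history now [(3, 64), (13, 13)])
v14: WRITE c=10  (c history now [(2, 14), (4, 16), (7, 64), (9, 32), (12, 40), (14, 10)])
v15: WRITE a=46  (a history now [(1, 41), (15, 46)])
v16: WRITE a=58  (a history now [(1, 41), (15, 46), (16, 58)])
v17: WRITE e=64  (e history now [(8, 46), (17, 64)])
v18: WRITE c=11  (c history now [(2, 14), (4, 16), (7, 64), (9, 32), (12, 40), (14, 10), (18, 11)])
v19: WRITE e=26  (e history now [(8, 46), (17, 64), (19, 26)])
v20: WRITE a=32  (a history now [(1, 41), (15, 46), (16, 58), (20, 32)])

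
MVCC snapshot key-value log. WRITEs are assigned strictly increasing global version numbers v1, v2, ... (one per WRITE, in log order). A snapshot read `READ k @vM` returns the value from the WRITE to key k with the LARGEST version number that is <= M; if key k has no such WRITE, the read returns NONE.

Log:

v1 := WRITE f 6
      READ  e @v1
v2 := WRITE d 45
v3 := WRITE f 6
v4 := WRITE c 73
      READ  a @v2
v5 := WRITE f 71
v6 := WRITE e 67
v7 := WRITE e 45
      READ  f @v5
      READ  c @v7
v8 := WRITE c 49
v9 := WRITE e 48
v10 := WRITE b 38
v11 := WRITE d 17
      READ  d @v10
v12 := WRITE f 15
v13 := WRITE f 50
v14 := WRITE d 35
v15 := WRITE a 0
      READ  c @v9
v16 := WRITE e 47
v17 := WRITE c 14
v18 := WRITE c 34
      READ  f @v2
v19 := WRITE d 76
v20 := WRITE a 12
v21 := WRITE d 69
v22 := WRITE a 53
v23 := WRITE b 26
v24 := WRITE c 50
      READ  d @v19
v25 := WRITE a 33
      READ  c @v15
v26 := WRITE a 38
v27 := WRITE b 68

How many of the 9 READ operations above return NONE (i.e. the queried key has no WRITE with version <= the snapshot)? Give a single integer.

Answer: 2

Derivation:
v1: WRITE f=6  (f history now [(1, 6)])
READ e @v1: history=[] -> no version <= 1 -> NONE
v2: WRITE d=45  (d history now [(2, 45)])
v3: WRITE f=6  (f history now [(1, 6), (3, 6)])
v4: WRITE c=73  (c history now [(4, 73)])
READ a @v2: history=[] -> no version <= 2 -> NONE
v5: WRITE f=71  (f history now [(1, 6), (3, 6), (5, 71)])
v6: WRITE e=67  (e history now [(6, 67)])
v7: WRITE e=45  (e history now [(6, 67), (7, 45)])
READ f @v5: history=[(1, 6), (3, 6), (5, 71)] -> pick v5 -> 71
READ c @v7: history=[(4, 73)] -> pick v4 -> 73
v8: WRITE c=49  (c history now [(4, 73), (8, 49)])
v9: WRITE e=48  (e history now [(6, 67), (7, 45), (9, 48)])
v10: WRITE b=38  (b history now [(10, 38)])
v11: WRITE d=17  (d history now [(2, 45), (11, 17)])
READ d @v10: history=[(2, 45), (11, 17)] -> pick v2 -> 45
v12: WRITE f=15  (f history now [(1, 6), (3, 6), (5, 71), (12, 15)])
v13: WRITE f=50  (f history now [(1, 6), (3, 6), (5, 71), (12, 15), (13, 50)])
v14: WRITE d=35  (d history now [(2, 45), (11, 17), (14, 35)])
v15: WRITE a=0  (a history now [(15, 0)])
READ c @v9: history=[(4, 73), (8, 49)] -> pick v8 -> 49
v16: WRITE e=47  (e history now [(6, 67), (7, 45), (9, 48), (16, 47)])
v17: WRITE c=14  (c history now [(4, 73), (8, 49), (17, 14)])
v18: WRITE c=34  (c history now [(4, 73), (8, 49), (17, 14), (18, 34)])
READ f @v2: history=[(1, 6), (3, 6), (5, 71), (12, 15), (13, 50)] -> pick v1 -> 6
v19: WRITE d=76  (d history now [(2, 45), (11, 17), (14, 35), (19, 76)])
v20: WRITE a=12  (a history now [(15, 0), (20, 12)])
v21: WRITE d=69  (d history now [(2, 45), (11, 17), (14, 35), (19, 76), (21, 69)])
v22: WRITE a=53  (a history now [(15, 0), (20, 12), (22, 53)])
v23: WRITE b=26  (b history now [(10, 38), (23, 26)])
v24: WRITE c=50  (c history now [(4, 73), (8, 49), (17, 14), (18, 34), (24, 50)])
READ d @v19: history=[(2, 45), (11, 17), (14, 35), (19, 76), (21, 69)] -> pick v19 -> 76
v25: WRITE a=33  (a history now [(15, 0), (20, 12), (22, 53), (25, 33)])
READ c @v15: history=[(4, 73), (8, 49), (17, 14), (18, 34), (24, 50)] -> pick v8 -> 49
v26: WRITE a=38  (a history now [(15, 0), (20, 12), (22, 53), (25, 33), (26, 38)])
v27: WRITE b=68  (b history now [(10, 38), (23, 26), (27, 68)])
Read results in order: ['NONE', 'NONE', '71', '73', '45', '49', '6', '76', '49']
NONE count = 2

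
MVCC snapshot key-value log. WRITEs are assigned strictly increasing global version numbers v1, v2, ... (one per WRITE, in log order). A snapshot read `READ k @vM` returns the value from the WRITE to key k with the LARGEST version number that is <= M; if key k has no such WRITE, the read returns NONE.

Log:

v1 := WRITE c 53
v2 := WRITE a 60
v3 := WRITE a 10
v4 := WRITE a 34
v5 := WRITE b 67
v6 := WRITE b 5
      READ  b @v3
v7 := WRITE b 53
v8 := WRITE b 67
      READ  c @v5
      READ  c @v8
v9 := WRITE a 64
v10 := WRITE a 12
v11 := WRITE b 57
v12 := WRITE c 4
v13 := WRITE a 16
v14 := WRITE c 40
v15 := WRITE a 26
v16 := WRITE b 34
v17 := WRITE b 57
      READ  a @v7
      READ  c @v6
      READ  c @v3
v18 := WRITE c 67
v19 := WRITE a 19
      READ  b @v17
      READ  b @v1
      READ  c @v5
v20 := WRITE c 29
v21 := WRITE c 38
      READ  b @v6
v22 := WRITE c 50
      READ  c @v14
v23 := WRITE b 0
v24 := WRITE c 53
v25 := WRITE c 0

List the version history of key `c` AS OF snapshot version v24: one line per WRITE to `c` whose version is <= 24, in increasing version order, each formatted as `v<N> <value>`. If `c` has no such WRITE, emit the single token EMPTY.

Scan writes for key=c with version <= 24:
  v1 WRITE c 53 -> keep
  v2 WRITE a 60 -> skip
  v3 WRITE a 10 -> skip
  v4 WRITE a 34 -> skip
  v5 WRITE b 67 -> skip
  v6 WRITE b 5 -> skip
  v7 WRITE b 53 -> skip
  v8 WRITE b 67 -> skip
  v9 WRITE a 64 -> skip
  v10 WRITE a 12 -> skip
  v11 WRITE b 57 -> skip
  v12 WRITE c 4 -> keep
  v13 WRITE a 16 -> skip
  v14 WRITE c 40 -> keep
  v15 WRITE a 26 -> skip
  v16 WRITE b 34 -> skip
  v17 WRITE b 57 -> skip
  v18 WRITE c 67 -> keep
  v19 WRITE a 19 -> skip
  v20 WRITE c 29 -> keep
  v21 WRITE c 38 -> keep
  v22 WRITE c 50 -> keep
  v23 WRITE b 0 -> skip
  v24 WRITE c 53 -> keep
  v25 WRITE c 0 -> drop (> snap)
Collected: [(1, 53), (12, 4), (14, 40), (18, 67), (20, 29), (21, 38), (22, 50), (24, 53)]

Answer: v1 53
v12 4
v14 40
v18 67
v20 29
v21 38
v22 50
v24 53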